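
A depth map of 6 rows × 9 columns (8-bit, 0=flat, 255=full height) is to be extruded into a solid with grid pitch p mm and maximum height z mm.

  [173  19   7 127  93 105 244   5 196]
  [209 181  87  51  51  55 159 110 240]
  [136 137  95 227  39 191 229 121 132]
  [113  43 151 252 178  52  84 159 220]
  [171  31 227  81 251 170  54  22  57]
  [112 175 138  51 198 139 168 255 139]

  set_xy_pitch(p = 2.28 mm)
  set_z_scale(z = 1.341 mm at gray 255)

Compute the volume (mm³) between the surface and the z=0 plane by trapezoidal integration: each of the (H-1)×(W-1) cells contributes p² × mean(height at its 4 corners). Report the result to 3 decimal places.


height_mm = gray/255 × 1.341; cell vol = 2.28² × mean(4 corners)
unit = 2.28² × 1.341 / (4×255) = 0.00683437 mm³ per gray-sum
row 0: Σ corner-gray over 8 cells = 3406  → 23.2779
row 1: Σ corner-gray over 8 cells = 4183  → 28.5882
row 2: Σ corner-gray over 8 cells = 4517  → 30.8708
row 3: Σ corner-gray over 8 cells = 4071  → 27.8227
row 4: Σ corner-gray over 8 cells = 4399  → 30.0644
Σ rows: total corner-gray = 20576  → 140.6239 mm³

140.624


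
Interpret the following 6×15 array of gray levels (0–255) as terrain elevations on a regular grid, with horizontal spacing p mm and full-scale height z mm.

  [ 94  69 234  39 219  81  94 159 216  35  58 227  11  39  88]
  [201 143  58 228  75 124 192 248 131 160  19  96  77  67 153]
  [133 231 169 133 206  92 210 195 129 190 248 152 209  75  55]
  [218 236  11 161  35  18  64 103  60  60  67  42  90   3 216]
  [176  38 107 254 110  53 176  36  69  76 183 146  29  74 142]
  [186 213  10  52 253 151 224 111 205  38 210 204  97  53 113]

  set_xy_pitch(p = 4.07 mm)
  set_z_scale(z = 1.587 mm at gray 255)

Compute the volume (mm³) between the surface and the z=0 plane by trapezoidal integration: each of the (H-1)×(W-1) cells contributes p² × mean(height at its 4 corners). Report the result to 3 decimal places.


884.144

height_mm = gray/255 × 1.587; cell vol = 4.07² × mean(4 corners)
unit = 4.07² × 1.587 / (4×255) = 0.025773 mm³ per gray-sum
row 0: Σ corner-gray over 14 cells = 6734  → 173.5556
row 1: Σ corner-gray over 14 cells = 8256  → 212.7822
row 2: Σ corner-gray over 14 cells = 7000  → 180.4112
row 3: Σ corner-gray over 14 cells = 5354  → 137.9888
row 4: Σ corner-gray over 14 cells = 6961  → 179.4061
Σ rows: total corner-gray = 34305  → 884.1440 mm³


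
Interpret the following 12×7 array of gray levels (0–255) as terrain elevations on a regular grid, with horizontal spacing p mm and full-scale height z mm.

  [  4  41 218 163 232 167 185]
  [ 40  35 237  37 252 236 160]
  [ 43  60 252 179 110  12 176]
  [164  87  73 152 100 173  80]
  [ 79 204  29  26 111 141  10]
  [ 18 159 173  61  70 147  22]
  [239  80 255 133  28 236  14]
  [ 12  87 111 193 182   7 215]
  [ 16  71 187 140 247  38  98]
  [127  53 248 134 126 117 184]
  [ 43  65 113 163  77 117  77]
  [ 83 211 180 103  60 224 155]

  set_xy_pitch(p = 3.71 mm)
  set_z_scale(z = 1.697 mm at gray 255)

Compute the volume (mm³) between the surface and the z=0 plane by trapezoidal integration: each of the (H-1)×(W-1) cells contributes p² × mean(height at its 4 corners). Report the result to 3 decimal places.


745.499

height_mm = gray/255 × 1.697; cell vol = 3.71² × mean(4 corners)
unit = 3.71² × 1.697 / (4×255) = 0.0228997 mm³ per gray-sum
row 0: Σ corner-gray over 6 cells = 3625  → 83.0114
row 1: Σ corner-gray over 6 cells = 3239  → 74.1721
row 2: Σ corner-gray over 6 cells = 2859  → 65.4702
row 3: Σ corner-gray over 6 cells = 2525  → 57.8217
row 4: Σ corner-gray over 6 cells = 2371  → 54.2952
row 5: Σ corner-gray over 6 cells = 2977  → 68.1724
row 6: Σ corner-gray over 6 cells = 3104  → 71.0806
row 7: Σ corner-gray over 6 cells = 2867  → 65.6534
row 8: Σ corner-gray over 6 cells = 3147  → 72.0653
row 9: Σ corner-gray over 6 cells = 2857  → 65.4244
row 10: Σ corner-gray over 6 cells = 2984  → 68.3327
Σ rows: total corner-gray = 32555  → 745.4992 mm³


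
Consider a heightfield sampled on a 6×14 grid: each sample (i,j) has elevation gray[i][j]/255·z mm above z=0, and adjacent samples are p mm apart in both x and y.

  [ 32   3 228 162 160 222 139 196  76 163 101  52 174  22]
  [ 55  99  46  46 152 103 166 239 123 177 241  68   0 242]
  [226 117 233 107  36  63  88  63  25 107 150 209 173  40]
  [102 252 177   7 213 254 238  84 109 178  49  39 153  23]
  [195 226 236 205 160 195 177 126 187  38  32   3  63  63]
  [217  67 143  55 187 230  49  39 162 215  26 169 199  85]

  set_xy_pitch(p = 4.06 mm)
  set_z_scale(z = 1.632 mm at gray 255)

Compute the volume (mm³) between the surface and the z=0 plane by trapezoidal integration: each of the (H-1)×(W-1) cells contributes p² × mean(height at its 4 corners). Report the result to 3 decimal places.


height_mm = gray/255 × 1.632; cell vol = 4.06² × mean(4 corners)
unit = 4.06² × 1.632 / (4×255) = 0.0263738 mm³ per gray-sum
row 0: Σ corner-gray over 13 cells = 6623  → 174.6734
row 1: Σ corner-gray over 13 cells = 6225  → 164.1767
row 2: Σ corner-gray over 13 cells = 6639  → 175.0954
row 3: Σ corner-gray over 13 cells = 7185  → 189.4955
row 4: Σ corner-gray over 13 cells = 6938  → 182.9811
Σ rows: total corner-gray = 33610  → 886.4221 mm³

886.422


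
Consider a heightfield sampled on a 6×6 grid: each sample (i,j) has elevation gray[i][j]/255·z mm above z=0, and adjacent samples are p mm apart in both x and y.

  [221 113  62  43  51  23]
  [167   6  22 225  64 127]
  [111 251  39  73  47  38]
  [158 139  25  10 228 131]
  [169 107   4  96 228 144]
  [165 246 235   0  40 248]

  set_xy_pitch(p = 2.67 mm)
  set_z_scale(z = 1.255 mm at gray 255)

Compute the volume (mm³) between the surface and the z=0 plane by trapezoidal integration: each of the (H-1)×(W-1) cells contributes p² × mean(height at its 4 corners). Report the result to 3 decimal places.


height_mm = gray/255 × 1.255; cell vol = 2.67² × mean(4 corners)
unit = 2.67² × 1.255 / (4×255) = 0.00877134 mm³ per gray-sum
row 0: Σ corner-gray over 5 cells = 1710  → 14.9990
row 1: Σ corner-gray over 5 cells = 1897  → 16.6392
row 2: Σ corner-gray over 5 cells = 2062  → 18.0865
row 3: Σ corner-gray over 5 cells = 2276  → 19.9636
row 4: Σ corner-gray over 5 cells = 2638  → 23.1388
Σ rows: total corner-gray = 10583  → 92.8271 mm³

92.827


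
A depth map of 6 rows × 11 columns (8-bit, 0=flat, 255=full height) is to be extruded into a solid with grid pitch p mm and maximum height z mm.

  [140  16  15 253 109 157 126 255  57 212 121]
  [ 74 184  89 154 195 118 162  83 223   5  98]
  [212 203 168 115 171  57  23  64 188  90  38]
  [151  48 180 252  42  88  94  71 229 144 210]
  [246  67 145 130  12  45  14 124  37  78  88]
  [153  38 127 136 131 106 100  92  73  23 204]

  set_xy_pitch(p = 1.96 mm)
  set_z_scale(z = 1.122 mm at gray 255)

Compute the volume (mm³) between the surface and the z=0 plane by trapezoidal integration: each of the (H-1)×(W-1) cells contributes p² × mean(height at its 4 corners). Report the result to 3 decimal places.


height_mm = gray/255 × 1.122; cell vol = 1.96² × mean(4 corners)
unit = 1.96² × 1.122 / (4×255) = 0.00422576 mm³ per gray-sum
row 0: Σ corner-gray over 10 cells = 5259  → 22.2233
row 1: Σ corner-gray over 10 cells = 5006  → 21.1542
row 2: Σ corner-gray over 10 cells = 5065  → 21.4035
row 3: Σ corner-gray over 10 cells = 4295  → 18.1496
row 4: Σ corner-gray over 10 cells = 3647  → 15.4113
Σ rows: total corner-gray = 23272  → 98.3419 mm³

98.342


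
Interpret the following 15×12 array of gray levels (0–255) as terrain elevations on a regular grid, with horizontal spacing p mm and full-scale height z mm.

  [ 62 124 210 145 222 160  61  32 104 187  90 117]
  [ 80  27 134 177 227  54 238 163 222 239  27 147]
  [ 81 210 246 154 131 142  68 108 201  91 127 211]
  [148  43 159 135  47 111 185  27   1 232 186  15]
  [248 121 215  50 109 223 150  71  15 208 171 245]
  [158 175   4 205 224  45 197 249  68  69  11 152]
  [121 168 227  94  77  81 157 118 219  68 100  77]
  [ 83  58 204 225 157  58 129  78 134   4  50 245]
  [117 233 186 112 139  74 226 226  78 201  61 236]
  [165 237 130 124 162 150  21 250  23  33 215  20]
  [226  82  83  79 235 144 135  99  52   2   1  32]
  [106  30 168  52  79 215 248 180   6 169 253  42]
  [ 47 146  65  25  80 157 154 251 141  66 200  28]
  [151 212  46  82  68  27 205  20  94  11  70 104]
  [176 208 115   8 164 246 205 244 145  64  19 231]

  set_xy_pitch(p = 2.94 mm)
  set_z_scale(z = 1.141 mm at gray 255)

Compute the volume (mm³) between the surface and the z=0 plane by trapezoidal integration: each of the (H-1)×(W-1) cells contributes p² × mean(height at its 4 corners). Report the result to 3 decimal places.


height_mm = gray/255 × 1.141; cell vol = 2.94² × mean(4 corners)
unit = 2.94² × 1.141 / (4×255) = 0.00966897 mm³ per gray-sum
row 0: Σ corner-gray over 11 cells = 6092  → 58.9034
row 1: Σ corner-gray over 11 cells = 6491  → 62.7613
row 2: Σ corner-gray over 11 cells = 5663  → 54.7554
row 3: Σ corner-gray over 11 cells = 5574  → 53.8948
row 4: Σ corner-gray over 11 cells = 5963  → 57.6561
row 5: Σ corner-gray over 11 cells = 5620  → 54.3396
row 6: Σ corner-gray over 11 cells = 5338  → 51.6130
row 7: Σ corner-gray over 11 cells = 5947  → 57.5014
row 8: Σ corner-gray over 11 cells = 6300  → 60.9145
row 9: Σ corner-gray over 11 cells = 4957  → 47.9291
row 10: Σ corner-gray over 11 cells = 5030  → 48.6349
row 11: Σ corner-gray over 11 cells = 5593  → 54.0785
row 12: Σ corner-gray over 11 cells = 4570  → 44.1872
row 13: Σ corner-gray over 11 cells = 5168  → 49.9692
Σ rows: total corner-gray = 78306  → 757.1382 mm³

757.138


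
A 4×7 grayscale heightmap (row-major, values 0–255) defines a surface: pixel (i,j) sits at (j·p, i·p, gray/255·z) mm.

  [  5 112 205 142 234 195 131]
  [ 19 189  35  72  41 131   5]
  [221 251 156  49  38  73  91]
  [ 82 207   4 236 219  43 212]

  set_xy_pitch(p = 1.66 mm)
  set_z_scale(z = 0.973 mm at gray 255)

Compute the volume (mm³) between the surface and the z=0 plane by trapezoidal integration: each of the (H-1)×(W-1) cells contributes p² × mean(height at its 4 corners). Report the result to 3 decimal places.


height_mm = gray/255 × 0.973; cell vol = 1.66² × mean(4 corners)
unit = 1.66² × 0.973 / (4×255) = 0.00262863 mm³ per gray-sum
row 0: Σ corner-gray over 6 cells = 2872  → 7.5494
row 1: Σ corner-gray over 6 cells = 2406  → 6.3245
row 2: Σ corner-gray over 6 cells = 3158  → 8.3012
Σ rows: total corner-gray = 8436  → 22.1751 mm³

22.175


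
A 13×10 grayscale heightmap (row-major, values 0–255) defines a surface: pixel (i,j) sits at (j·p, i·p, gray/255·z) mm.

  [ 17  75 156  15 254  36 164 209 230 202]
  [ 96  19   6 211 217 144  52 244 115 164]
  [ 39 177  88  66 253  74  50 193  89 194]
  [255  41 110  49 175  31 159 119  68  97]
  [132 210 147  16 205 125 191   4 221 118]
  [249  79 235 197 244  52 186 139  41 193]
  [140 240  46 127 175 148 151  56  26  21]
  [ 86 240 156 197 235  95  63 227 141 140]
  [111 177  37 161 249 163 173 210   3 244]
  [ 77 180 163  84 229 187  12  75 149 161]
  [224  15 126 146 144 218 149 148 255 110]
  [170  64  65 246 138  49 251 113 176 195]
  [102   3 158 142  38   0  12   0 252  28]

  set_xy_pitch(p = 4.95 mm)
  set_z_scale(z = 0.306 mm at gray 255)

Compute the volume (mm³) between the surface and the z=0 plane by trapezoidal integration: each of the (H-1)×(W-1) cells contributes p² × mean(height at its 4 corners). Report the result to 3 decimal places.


425.969

height_mm = gray/255 × 0.306; cell vol = 4.95² × mean(4 corners)
unit = 4.95² × 0.306 / (4×255) = 0.00735075 mm³ per gray-sum
row 0: Σ corner-gray over 9 cells = 4773  → 35.0851
row 1: Σ corner-gray over 9 cells = 4489  → 32.9975
row 2: Σ corner-gray over 9 cells = 4069  → 29.9102
row 3: Σ corner-gray over 9 cells = 4344  → 31.9317
row 4: Σ corner-gray over 9 cells = 5276  → 38.7826
row 5: Σ corner-gray over 9 cells = 4887  → 35.9231
row 6: Σ corner-gray over 9 cells = 5033  → 36.9963
row 7: Σ corner-gray over 9 cells = 5635  → 41.4215
row 8: Σ corner-gray over 9 cells = 5097  → 37.4668
row 9: Σ corner-gray over 9 cells = 5132  → 37.7240
row 10: Σ corner-gray over 9 cells = 5305  → 38.9957
row 11: Σ corner-gray over 9 cells = 3909  → 28.7341
Σ rows: total corner-gray = 57949  → 425.9686 mm³


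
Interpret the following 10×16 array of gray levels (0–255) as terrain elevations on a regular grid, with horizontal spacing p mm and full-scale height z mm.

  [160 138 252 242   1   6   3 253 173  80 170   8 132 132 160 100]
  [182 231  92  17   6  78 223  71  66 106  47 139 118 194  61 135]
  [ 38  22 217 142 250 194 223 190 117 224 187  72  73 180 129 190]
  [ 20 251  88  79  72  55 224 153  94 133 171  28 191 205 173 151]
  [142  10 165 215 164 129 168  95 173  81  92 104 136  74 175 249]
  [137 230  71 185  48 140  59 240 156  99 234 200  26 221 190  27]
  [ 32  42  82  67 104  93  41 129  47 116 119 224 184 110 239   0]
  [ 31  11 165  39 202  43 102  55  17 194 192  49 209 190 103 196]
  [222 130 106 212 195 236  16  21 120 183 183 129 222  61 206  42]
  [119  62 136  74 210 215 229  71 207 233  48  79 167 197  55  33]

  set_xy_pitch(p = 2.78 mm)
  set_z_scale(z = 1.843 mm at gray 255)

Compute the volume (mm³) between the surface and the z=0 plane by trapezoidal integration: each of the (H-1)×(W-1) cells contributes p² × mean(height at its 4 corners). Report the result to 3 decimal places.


978.636

height_mm = gray/255 × 1.843; cell vol = 2.78² × mean(4 corners)
unit = 2.78² × 1.843 / (4×255) = 0.0139642 mm³ per gray-sum
row 0: Σ corner-gray over 15 cells = 6975  → 97.4000
row 1: Σ corner-gray over 15 cells = 7883  → 110.0795
row 2: Σ corner-gray over 15 cells = 8673  → 121.1111
row 3: Σ corner-gray over 15 cells = 7958  → 111.1268
row 4: Σ corner-gray over 15 cells = 8315  → 116.1120
row 5: Σ corner-gray over 15 cells = 7588  → 105.9600
row 6: Σ corner-gray over 15 cells = 6595  → 92.0936
row 7: Σ corner-gray over 15 cells = 7673  → 107.1470
row 8: Σ corner-gray over 15 cells = 8422  → 117.6061
Σ rows: total corner-gray = 70082  → 978.6361 mm³


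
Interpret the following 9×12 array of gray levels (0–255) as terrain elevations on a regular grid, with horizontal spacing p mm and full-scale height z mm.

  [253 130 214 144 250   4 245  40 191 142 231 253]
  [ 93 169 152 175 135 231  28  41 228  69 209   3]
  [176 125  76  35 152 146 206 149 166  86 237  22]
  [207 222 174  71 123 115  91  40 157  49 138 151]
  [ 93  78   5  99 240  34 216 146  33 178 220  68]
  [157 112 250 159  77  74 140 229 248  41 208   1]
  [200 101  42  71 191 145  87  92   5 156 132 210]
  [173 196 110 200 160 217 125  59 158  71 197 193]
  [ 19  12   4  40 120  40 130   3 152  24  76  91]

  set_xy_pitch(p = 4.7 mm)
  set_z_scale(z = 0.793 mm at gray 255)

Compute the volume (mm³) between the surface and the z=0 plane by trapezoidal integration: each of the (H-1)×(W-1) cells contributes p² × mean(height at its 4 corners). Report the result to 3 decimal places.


height_mm = gray/255 × 0.793; cell vol = 4.7² × mean(4 corners)
unit = 4.7² × 0.793 / (4×255) = 0.0171739 mm³ per gray-sum
row 0: Σ corner-gray over 11 cells = 6658  → 114.3438
row 1: Σ corner-gray over 11 cells = 5924  → 101.7381
row 2: Σ corner-gray over 11 cells = 5672  → 97.4103
row 3: Σ corner-gray over 11 cells = 5377  → 92.3440
row 4: Σ corner-gray over 11 cells = 5893  → 101.2057
row 5: Σ corner-gray over 11 cells = 5688  → 97.6851
row 6: Σ corner-gray over 11 cells = 5806  → 99.7116
row 7: Σ corner-gray over 11 cells = 4664  → 80.0990
Σ rows: total corner-gray = 45682  → 784.5377 mm³

784.538


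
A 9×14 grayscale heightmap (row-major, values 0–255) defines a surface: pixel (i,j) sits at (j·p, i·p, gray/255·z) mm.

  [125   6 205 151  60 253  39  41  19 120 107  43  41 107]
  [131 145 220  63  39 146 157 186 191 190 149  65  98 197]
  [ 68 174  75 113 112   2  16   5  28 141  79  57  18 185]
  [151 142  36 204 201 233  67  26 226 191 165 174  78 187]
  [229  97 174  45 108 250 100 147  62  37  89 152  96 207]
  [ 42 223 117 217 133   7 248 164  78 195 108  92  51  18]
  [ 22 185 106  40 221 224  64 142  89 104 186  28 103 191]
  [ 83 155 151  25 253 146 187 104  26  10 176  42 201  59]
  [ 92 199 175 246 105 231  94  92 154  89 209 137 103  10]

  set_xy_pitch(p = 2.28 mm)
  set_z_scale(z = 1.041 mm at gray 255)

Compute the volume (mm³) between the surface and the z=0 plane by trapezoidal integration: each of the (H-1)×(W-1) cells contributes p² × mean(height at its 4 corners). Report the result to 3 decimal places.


267.351

height_mm = gray/255 × 1.041; cell vol = 2.28² × mean(4 corners)
unit = 2.28² × 1.041 / (4×255) = 0.00530543 mm³ per gray-sum
row 0: Σ corner-gray over 13 cells = 6028  → 31.9811
row 1: Σ corner-gray over 13 cells = 5519  → 29.2806
row 2: Σ corner-gray over 13 cells = 5717  → 30.3311
row 3: Σ corner-gray over 13 cells = 6974  → 37.0000
row 4: Σ corner-gray over 13 cells = 6476  → 34.3579
row 5: Σ corner-gray over 13 cells = 6523  → 34.6073
row 6: Σ corner-gray over 13 cells = 6291  → 33.3764
row 7: Σ corner-gray over 13 cells = 6864  → 36.4164
Σ rows: total corner-gray = 50392  → 267.3510 mm³


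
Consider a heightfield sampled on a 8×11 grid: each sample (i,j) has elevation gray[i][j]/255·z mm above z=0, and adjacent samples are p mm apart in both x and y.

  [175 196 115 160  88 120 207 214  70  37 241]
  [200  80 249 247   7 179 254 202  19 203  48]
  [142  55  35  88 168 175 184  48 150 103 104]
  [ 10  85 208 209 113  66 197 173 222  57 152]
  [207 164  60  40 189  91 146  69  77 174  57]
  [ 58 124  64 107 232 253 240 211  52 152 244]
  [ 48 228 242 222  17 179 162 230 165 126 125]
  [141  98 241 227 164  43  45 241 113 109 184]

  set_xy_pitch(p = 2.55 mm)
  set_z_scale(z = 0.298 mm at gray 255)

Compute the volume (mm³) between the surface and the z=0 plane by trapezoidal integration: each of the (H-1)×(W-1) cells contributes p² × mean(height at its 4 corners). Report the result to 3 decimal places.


height_mm = gray/255 × 0.298; cell vol = 2.55² × mean(4 corners)
unit = 2.55² × 0.298 / (4×255) = 0.00189975 mm³ per gray-sum
row 0: Σ corner-gray over 10 cells = 5958  → 11.3187
row 1: Σ corner-gray over 10 cells = 5386  → 10.2321
row 2: Σ corner-gray over 10 cells = 5080  → 9.6507
row 3: Σ corner-gray over 10 cells = 5106  → 9.7001
row 4: Σ corner-gray over 10 cells = 5456  → 10.3650
row 5: Σ corner-gray over 10 cells = 6487  → 12.3237
row 6: Σ corner-gray over 10 cells = 6202  → 11.7822
Σ rows: total corner-gray = 39675  → 75.3726 mm³

75.373


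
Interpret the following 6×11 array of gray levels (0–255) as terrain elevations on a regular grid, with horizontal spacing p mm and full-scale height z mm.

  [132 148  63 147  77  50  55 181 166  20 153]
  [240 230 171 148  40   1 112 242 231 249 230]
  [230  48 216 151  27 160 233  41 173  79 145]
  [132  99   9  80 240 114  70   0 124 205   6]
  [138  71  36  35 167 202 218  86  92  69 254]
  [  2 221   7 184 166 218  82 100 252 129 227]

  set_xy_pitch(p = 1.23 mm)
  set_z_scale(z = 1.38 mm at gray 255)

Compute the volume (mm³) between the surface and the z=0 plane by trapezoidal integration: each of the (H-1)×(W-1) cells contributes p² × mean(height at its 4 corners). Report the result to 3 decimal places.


height_mm = gray/255 × 1.38; cell vol = 1.23² × mean(4 corners)
unit = 1.23² × 1.38 / (4×255) = 0.00204686 mm³ per gray-sum
row 0: Σ corner-gray over 10 cells = 5417  → 11.0879
row 1: Σ corner-gray over 10 cells = 5949  → 12.1768
row 2: Σ corner-gray over 10 cells = 4651  → 9.5200
row 3: Σ corner-gray over 10 cells = 4364  → 8.9325
row 4: Σ corner-gray over 10 cells = 5291  → 10.8300
Σ rows: total corner-gray = 25672  → 52.5471 mm³

52.547


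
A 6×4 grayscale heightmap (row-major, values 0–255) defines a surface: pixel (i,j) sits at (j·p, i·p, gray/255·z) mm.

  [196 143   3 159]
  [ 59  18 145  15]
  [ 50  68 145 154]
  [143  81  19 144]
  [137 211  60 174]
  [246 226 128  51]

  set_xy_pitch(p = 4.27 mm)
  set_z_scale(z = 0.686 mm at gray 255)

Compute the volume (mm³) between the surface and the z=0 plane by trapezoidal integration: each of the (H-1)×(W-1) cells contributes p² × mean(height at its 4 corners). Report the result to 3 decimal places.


height_mm = gray/255 × 0.686; cell vol = 4.27² × mean(4 corners)
unit = 4.27² × 0.686 / (4×255) = 0.0122625 mm³ per gray-sum
row 0: Σ corner-gray over 3 cells = 1047  → 12.8389
row 1: Σ corner-gray over 3 cells = 1030  → 12.6304
row 2: Σ corner-gray over 3 cells = 1117  → 13.6972
row 3: Σ corner-gray over 3 cells = 1340  → 16.4318
row 4: Σ corner-gray over 3 cells = 1858  → 22.7838
Σ rows: total corner-gray = 6392  → 78.3820 mm³

78.382


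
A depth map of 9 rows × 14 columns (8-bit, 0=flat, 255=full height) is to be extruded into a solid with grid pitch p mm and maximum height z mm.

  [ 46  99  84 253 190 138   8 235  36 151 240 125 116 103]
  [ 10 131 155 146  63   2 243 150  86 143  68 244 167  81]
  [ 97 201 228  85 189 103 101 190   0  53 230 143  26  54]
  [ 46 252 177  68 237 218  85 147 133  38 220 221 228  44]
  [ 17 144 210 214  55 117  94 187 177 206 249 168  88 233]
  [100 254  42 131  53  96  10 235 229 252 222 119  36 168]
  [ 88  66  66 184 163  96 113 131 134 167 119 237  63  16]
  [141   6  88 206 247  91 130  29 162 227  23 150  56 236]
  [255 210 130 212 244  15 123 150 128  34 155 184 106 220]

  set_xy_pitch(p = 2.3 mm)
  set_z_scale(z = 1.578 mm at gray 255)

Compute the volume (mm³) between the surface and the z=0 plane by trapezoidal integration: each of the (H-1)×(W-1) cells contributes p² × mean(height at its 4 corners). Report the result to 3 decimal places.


465.421

height_mm = gray/255 × 1.578; cell vol = 2.3² × mean(4 corners)
unit = 2.3² × 1.578 / (4×255) = 0.00818394 mm³ per gray-sum
row 0: Σ corner-gray over 13 cells = 6786  → 55.5362
row 1: Σ corner-gray over 13 cells = 6536  → 53.4902
row 2: Σ corner-gray over 13 cells = 7387  → 60.4548
row 3: Σ corner-gray over 13 cells = 8206  → 67.1574
row 4: Σ corner-gray over 13 cells = 7694  → 62.9672
row 5: Σ corner-gray over 13 cells = 6808  → 55.7163
row 6: Σ corner-gray over 13 cells = 6389  → 52.2872
row 7: Σ corner-gray over 13 cells = 7064  → 57.8114
Σ rows: total corner-gray = 56870  → 465.4207 mm³


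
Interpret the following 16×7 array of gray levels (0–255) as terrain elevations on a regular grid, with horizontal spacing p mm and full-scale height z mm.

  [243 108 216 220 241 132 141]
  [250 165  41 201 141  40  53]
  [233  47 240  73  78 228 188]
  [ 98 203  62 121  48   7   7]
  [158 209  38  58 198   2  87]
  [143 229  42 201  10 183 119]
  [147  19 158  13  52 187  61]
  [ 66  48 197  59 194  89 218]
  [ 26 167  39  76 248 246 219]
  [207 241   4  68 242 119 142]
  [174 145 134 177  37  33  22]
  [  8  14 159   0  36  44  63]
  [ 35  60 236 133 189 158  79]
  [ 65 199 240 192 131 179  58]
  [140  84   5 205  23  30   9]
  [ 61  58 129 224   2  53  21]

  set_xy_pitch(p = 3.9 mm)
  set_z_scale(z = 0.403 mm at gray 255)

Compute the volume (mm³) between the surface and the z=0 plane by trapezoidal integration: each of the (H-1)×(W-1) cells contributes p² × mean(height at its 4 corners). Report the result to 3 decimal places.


252.865

height_mm = gray/255 × 0.403; cell vol = 3.9² × mean(4 corners)
unit = 3.9² × 0.403 / (4×255) = 0.00600944 mm³ per gray-sum
row 0: Σ corner-gray over 6 cells = 3697  → 22.2169
row 1: Σ corner-gray over 6 cells = 3232  → 19.4225
row 2: Σ corner-gray over 6 cells = 2740  → 16.4659
row 3: Σ corner-gray over 6 cells = 2242  → 13.4732
row 4: Σ corner-gray over 6 cells = 2847  → 17.1089
row 5: Σ corner-gray over 6 cells = 2658  → 15.9731
row 6: Σ corner-gray over 6 cells = 2524  → 15.1678
row 7: Σ corner-gray over 6 cells = 3255  → 19.5607
row 8: Σ corner-gray over 6 cells = 3494  → 20.9970
row 9: Σ corner-gray over 6 cells = 2945  → 17.6978
row 10: Σ corner-gray over 6 cells = 1825  → 10.9672
row 11: Σ corner-gray over 6 cells = 2243  → 13.4792
row 12: Σ corner-gray over 6 cells = 3671  → 22.0607
row 13: Σ corner-gray over 6 cells = 2848  → 17.1149
row 14: Σ corner-gray over 6 cells = 1857  → 11.1595
Σ rows: total corner-gray = 42078  → 252.8653 mm³


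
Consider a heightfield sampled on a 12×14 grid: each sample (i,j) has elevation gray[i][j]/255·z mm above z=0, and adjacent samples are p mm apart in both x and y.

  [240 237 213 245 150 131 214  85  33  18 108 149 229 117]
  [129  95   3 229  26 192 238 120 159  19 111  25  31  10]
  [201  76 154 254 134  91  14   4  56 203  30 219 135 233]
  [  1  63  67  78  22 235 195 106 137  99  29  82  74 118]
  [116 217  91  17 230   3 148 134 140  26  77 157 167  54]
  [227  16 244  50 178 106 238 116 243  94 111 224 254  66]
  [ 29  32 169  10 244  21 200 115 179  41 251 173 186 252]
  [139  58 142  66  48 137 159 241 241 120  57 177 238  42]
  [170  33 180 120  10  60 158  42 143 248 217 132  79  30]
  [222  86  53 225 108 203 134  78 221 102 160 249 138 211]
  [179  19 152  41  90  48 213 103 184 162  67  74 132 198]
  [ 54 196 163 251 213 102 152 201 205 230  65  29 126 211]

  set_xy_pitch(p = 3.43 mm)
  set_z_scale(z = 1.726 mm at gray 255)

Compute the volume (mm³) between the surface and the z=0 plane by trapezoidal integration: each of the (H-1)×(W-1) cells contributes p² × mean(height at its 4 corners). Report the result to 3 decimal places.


1449.028

height_mm = gray/255 × 1.726; cell vol = 3.43² × mean(4 corners)
unit = 3.43² × 1.726 / (4×255) = 0.0199081 mm³ per gray-sum
row 0: Σ corner-gray over 13 cells = 6616  → 131.7117
row 1: Σ corner-gray over 13 cells = 5809  → 115.6459
row 2: Σ corner-gray over 13 cells = 5667  → 112.8190
row 3: Σ corner-gray over 13 cells = 5477  → 109.0364
row 4: Σ corner-gray over 13 cells = 7025  → 139.8541
row 5: Σ corner-gray over 13 cells = 7564  → 150.5845
row 6: Σ corner-gray over 13 cells = 7072  → 140.7898
row 7: Σ corner-gray over 13 cells = 6593  → 131.2538
row 8: Σ corner-gray over 13 cells = 6991  → 139.1772
row 9: Σ corner-gray over 13 cells = 6894  → 137.2461
row 10: Σ corner-gray over 13 cells = 7078  → 140.9092
Σ rows: total corner-gray = 72786  → 1449.0278 mm³


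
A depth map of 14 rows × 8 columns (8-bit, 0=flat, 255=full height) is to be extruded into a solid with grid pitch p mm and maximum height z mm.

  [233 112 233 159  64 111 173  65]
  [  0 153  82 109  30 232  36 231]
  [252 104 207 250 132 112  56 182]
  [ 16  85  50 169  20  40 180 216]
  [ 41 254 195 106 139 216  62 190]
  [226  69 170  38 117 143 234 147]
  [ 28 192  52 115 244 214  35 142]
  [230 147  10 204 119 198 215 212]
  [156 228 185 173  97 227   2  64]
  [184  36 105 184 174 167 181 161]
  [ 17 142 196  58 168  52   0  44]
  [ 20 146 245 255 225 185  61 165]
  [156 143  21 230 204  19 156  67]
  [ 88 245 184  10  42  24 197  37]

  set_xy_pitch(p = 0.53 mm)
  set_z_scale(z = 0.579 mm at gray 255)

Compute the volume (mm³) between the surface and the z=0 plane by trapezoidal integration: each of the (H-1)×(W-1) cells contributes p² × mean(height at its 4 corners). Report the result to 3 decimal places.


7.817

height_mm = gray/255 × 0.579; cell vol = 0.53² × mean(4 corners)
unit = 0.53² × 0.579 / (4×255) = 0.000159452 mm³ per gray-sum
row 0: Σ corner-gray over 7 cells = 3517  → 0.5608
row 1: Σ corner-gray over 7 cells = 3671  → 0.5853
row 2: Σ corner-gray over 7 cells = 3476  → 0.5543
row 3: Σ corner-gray over 7 cells = 3495  → 0.5573
row 4: Σ corner-gray over 7 cells = 4090  → 0.6522
row 5: Σ corner-gray over 7 cells = 3789  → 0.6042
row 6: Σ corner-gray over 7 cells = 4102  → 0.6541
row 7: Σ corner-gray over 7 cells = 4272  → 0.6812
row 8: Σ corner-gray over 7 cells = 4083  → 0.6510
row 9: Σ corner-gray over 7 cells = 3332  → 0.5313
row 10: Σ corner-gray over 7 cells = 3712  → 0.5919
row 11: Σ corner-gray over 7 cells = 4188  → 0.6678
row 12: Σ corner-gray over 7 cells = 3298  → 0.5259
Σ rows: total corner-gray = 49025  → 7.8171 mm³


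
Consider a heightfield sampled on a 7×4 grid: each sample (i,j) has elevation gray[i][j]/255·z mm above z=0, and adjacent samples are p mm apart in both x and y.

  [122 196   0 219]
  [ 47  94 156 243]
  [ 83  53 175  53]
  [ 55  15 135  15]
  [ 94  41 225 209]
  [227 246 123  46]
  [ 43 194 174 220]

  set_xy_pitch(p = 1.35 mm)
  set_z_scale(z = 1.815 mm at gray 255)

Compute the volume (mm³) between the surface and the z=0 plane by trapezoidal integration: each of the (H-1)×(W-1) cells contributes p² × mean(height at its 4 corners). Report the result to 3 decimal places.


height_mm = gray/255 × 1.815; cell vol = 1.35² × mean(4 corners)
unit = 1.35² × 1.815 / (4×255) = 0.00324298 mm³ per gray-sum
row 0: Σ corner-gray over 3 cells = 1523  → 4.9391
row 1: Σ corner-gray over 3 cells = 1382  → 4.4818
row 2: Σ corner-gray over 3 cells = 962  → 3.1197
row 3: Σ corner-gray over 3 cells = 1205  → 3.9078
row 4: Σ corner-gray over 3 cells = 1846  → 5.9865
row 5: Σ corner-gray over 3 cells = 2010  → 6.5184
Σ rows: total corner-gray = 8928  → 28.9533 mm³

28.953


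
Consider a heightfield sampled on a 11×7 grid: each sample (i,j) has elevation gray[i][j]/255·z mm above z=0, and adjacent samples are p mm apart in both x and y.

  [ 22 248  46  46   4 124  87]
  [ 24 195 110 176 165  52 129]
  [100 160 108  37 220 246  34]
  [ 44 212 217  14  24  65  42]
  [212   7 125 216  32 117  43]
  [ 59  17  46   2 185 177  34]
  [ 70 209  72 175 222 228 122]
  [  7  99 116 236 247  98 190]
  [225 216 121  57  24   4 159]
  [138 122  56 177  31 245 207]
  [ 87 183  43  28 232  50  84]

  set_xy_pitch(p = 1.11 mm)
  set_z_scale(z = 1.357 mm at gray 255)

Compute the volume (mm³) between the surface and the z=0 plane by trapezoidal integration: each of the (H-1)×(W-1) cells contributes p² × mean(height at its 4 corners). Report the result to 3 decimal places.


height_mm = gray/255 × 1.357; cell vol = 1.11² × mean(4 corners)
unit = 1.11² × 1.357 / (4×255) = 0.00163918 mm³ per gray-sum
row 0: Σ corner-gray over 6 cells = 2594  → 4.2520
row 1: Σ corner-gray over 6 cells = 3225  → 5.2863
row 2: Σ corner-gray over 6 cells = 2826  → 4.6323
row 3: Σ corner-gray over 6 cells = 2399  → 3.9324
row 4: Σ corner-gray over 6 cells = 2196  → 3.5996
row 5: Σ corner-gray over 6 cells = 2951  → 4.8372
row 6: Σ corner-gray over 6 cells = 3793  → 6.2174
row 7: Σ corner-gray over 6 cells = 3017  → 4.9454
row 8: Σ corner-gray over 6 cells = 2835  → 4.6471
row 9: Σ corner-gray over 6 cells = 2850  → 4.6717
Σ rows: total corner-gray = 28686  → 47.0214 mm³

47.021


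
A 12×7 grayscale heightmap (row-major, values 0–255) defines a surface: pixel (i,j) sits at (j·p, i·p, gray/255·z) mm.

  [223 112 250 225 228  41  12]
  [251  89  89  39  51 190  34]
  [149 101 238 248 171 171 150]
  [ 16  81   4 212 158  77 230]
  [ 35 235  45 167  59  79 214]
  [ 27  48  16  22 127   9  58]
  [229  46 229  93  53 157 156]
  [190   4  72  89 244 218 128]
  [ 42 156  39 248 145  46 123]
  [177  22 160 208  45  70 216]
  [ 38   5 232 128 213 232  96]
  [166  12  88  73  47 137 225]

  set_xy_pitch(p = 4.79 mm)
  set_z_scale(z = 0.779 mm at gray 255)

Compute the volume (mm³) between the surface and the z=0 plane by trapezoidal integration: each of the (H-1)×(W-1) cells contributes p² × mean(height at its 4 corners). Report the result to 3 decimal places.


555.304

height_mm = gray/255 × 0.779; cell vol = 4.79² × mean(4 corners)
unit = 4.79² × 0.779 / (4×255) = 0.017523 mm³ per gray-sum
row 0: Σ corner-gray over 6 cells = 3148  → 55.1624
row 1: Σ corner-gray over 6 cells = 3358  → 58.8422
row 2: Σ corner-gray over 6 cells = 3467  → 60.7522
row 3: Σ corner-gray over 6 cells = 2729  → 47.8203
row 4: Σ corner-gray over 6 cells = 1948  → 34.1348
row 5: Σ corner-gray over 6 cells = 2070  → 36.2726
row 6: Σ corner-gray over 6 cells = 3113  → 54.5491
row 7: Σ corner-gray over 6 cells = 3005  → 52.6566
row 8: Σ corner-gray over 6 cells = 2836  → 49.6952
row 9: Σ corner-gray over 6 cells = 3157  → 55.3201
row 10: Σ corner-gray over 6 cells = 2859  → 50.0982
Σ rows: total corner-gray = 31690  → 555.3037 mm³


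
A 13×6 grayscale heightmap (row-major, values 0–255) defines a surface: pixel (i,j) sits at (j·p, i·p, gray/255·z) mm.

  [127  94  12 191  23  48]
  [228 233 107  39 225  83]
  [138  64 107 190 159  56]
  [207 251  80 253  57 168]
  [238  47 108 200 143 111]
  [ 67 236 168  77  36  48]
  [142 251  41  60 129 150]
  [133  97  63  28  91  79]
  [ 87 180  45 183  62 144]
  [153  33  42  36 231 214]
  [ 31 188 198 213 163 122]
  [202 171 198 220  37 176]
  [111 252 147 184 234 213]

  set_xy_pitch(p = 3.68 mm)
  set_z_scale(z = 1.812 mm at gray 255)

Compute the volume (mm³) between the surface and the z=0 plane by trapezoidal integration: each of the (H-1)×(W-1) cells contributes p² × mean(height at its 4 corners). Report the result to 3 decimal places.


762.316

height_mm = gray/255 × 1.812; cell vol = 3.68² × mean(4 corners)
unit = 3.68² × 1.812 / (4×255) = 0.0240577 mm³ per gray-sum
row 0: Σ corner-gray over 5 cells = 2334  → 56.1506
row 1: Σ corner-gray over 5 cells = 2753  → 66.2308
row 2: Σ corner-gray over 5 cells = 2891  → 69.5507
row 3: Σ corner-gray over 5 cells = 3002  → 72.2211
row 4: Σ corner-gray over 5 cells = 2494  → 59.9998
row 5: Σ corner-gray over 5 cells = 2403  → 57.8106
row 6: Σ corner-gray over 5 cells = 2024  → 48.6927
row 7: Σ corner-gray over 5 cells = 1941  → 46.6959
row 8: Σ corner-gray over 5 cells = 2222  → 53.4562
row 9: Σ corner-gray over 5 cells = 2728  → 65.6293
row 10: Σ corner-gray over 5 cells = 3307  → 79.5587
row 11: Σ corner-gray over 5 cells = 3588  → 86.3189
Σ rows: total corner-gray = 31687  → 762.3156 mm³


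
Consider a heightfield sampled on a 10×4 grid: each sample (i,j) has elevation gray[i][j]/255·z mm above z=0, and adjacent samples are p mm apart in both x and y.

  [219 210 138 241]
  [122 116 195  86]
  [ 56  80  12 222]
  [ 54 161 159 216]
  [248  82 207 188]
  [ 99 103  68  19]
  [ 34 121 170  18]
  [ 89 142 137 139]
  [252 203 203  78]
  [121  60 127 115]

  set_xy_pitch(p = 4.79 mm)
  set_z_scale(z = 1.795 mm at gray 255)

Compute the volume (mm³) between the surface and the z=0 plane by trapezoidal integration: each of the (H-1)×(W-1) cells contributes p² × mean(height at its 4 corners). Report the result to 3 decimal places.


575.051

height_mm = gray/255 × 1.795; cell vol = 4.79² × mean(4 corners)
unit = 4.79² × 1.795 / (4×255) = 0.0403771 mm³ per gray-sum
row 0: Σ corner-gray over 3 cells = 1986  → 80.1890
row 1: Σ corner-gray over 3 cells = 1292  → 52.1672
row 2: Σ corner-gray over 3 cells = 1372  → 55.3974
row 3: Σ corner-gray over 3 cells = 1924  → 77.6856
row 4: Σ corner-gray over 3 cells = 1474  → 59.5159
row 5: Σ corner-gray over 3 cells = 1094  → 44.1726
row 6: Σ corner-gray over 3 cells = 1420  → 57.3355
row 7: Σ corner-gray over 3 cells = 1928  → 77.8471
row 8: Σ corner-gray over 3 cells = 1752  → 70.7407
Σ rows: total corner-gray = 14242  → 575.0509 mm³


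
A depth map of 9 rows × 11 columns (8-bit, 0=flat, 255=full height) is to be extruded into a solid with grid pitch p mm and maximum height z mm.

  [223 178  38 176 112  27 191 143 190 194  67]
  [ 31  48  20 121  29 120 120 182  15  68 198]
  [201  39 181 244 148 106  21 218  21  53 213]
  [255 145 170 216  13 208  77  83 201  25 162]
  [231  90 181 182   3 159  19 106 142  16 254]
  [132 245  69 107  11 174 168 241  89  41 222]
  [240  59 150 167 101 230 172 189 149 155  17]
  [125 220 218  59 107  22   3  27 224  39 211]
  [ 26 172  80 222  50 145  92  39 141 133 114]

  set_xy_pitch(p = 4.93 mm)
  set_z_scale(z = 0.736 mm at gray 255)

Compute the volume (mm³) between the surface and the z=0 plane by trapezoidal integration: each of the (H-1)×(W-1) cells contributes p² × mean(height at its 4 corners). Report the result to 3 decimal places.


height_mm = gray/255 × 0.736; cell vol = 4.93² × mean(4 corners)
unit = 4.93² × 0.736 / (4×255) = 0.0175377 mm³ per gray-sum
row 0: Σ corner-gray over 10 cells = 4463  → 78.2705
row 1: Σ corner-gray over 10 cells = 4151  → 72.7988
row 2: Σ corner-gray over 10 cells = 5169  → 90.6521
row 3: Σ corner-gray over 10 cells = 4974  → 87.2323
row 4: Σ corner-gray over 10 cells = 4925  → 86.3729
row 5: Σ corner-gray over 10 cells = 5645  → 99.0001
row 6: Σ corner-gray over 10 cells = 5175  → 90.7574
row 7: Σ corner-gray over 10 cells = 4462  → 78.2530
Σ rows: total corner-gray = 38964  → 683.3371 mm³

683.337


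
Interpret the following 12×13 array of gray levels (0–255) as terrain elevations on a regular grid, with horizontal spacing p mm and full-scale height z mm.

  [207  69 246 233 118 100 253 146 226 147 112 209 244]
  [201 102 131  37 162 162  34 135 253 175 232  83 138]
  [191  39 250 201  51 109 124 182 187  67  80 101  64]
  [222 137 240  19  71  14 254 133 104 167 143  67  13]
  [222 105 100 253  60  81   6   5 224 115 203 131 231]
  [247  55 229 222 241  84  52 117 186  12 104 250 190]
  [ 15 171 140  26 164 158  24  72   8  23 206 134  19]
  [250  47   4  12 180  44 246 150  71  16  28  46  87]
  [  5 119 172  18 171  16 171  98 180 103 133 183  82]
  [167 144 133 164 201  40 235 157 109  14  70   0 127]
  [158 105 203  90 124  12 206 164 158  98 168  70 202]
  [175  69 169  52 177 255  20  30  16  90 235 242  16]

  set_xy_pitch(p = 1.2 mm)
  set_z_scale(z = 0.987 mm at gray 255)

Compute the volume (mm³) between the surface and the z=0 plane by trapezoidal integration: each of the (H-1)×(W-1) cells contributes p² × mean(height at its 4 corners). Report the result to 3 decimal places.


height_mm = gray/255 × 0.987; cell vol = 1.2² × mean(4 corners)
unit = 1.2² × 0.987 / (4×255) = 0.00139341 mm³ per gray-sum
row 0: Σ corner-gray over 12 cells = 7520  → 10.4785
row 1: Σ corner-gray over 12 cells = 6388  → 8.9011
row 2: Σ corner-gray over 12 cells = 5970  → 8.3187
row 3: Σ corner-gray over 12 cells = 5952  → 8.2936
row 4: Σ corner-gray over 12 cells = 6560  → 9.1408
row 5: Σ corner-gray over 12 cells = 5827  → 8.1194
row 6: Σ corner-gray over 12 cells = 4311  → 6.0070
row 7: Σ corner-gray over 12 cells = 4840  → 6.7441
row 8: Σ corner-gray over 12 cells = 5643  → 7.8630
row 9: Σ corner-gray over 12 cells = 5984  → 8.3382
row 10: Σ corner-gray over 12 cells = 6057  → 8.4399
Σ rows: total corner-gray = 65052  → 90.6442 mm³

90.644


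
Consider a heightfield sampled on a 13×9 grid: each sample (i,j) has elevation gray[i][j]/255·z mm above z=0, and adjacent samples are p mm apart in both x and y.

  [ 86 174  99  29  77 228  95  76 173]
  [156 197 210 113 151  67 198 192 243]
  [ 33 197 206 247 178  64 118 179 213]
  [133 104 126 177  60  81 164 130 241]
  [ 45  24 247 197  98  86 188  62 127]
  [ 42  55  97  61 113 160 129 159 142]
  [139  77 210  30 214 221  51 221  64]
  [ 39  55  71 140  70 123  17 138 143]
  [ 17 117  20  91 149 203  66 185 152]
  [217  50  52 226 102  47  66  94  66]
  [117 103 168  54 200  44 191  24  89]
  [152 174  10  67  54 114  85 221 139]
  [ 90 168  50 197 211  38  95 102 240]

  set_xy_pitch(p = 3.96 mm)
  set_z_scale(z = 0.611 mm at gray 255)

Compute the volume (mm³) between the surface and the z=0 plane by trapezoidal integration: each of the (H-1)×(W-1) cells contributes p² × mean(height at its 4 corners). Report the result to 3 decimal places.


height_mm = gray/255 × 0.611; cell vol = 3.96² × mean(4 corners)
unit = 3.96² × 0.611 / (4×255) = 0.00939359 mm³ per gray-sum
row 0: Σ corner-gray over 8 cells = 4470  → 41.9893
row 1: Σ corner-gray over 8 cells = 5279  → 49.5887
row 2: Σ corner-gray over 8 cells = 4682  → 43.9808
row 3: Σ corner-gray over 8 cells = 4034  → 37.8937
row 4: Σ corner-gray over 8 cells = 3708  → 34.8314
row 5: Σ corner-gray over 8 cells = 3983  → 37.4147
row 6: Σ corner-gray over 8 cells = 3661  → 34.3899
row 7: Σ corner-gray over 8 cells = 3241  → 30.4446
row 8: Σ corner-gray over 8 cells = 3388  → 31.8255
row 9: Σ corner-gray over 8 cells = 3331  → 31.2900
row 10: Σ corner-gray over 8 cells = 3515  → 33.0185
row 11: Σ corner-gray over 8 cells = 3793  → 35.6299
Σ rows: total corner-gray = 47085  → 442.2970 mm³

442.297
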